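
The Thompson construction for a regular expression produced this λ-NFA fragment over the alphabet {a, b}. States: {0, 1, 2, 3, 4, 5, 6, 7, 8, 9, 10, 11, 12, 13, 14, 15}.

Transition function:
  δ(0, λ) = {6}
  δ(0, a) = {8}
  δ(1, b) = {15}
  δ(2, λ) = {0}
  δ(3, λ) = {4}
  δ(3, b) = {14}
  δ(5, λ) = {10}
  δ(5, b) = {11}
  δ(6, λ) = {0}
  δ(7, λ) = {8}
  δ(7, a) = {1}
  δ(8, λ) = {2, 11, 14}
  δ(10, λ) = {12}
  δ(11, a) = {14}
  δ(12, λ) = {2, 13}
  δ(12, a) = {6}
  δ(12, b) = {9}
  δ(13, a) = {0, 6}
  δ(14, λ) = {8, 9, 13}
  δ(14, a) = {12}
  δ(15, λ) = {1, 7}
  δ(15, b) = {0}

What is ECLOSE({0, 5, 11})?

Start with {0, 5, 11}.
From 0 via λ: add 6.
From 5 via λ: add 10.
From 10 via λ: add 12.
From 12 via λ: add 2, 13.
No new states can be added; the closed set is {0, 2, 5, 6, 10, 11, 12, 13}.

{0, 2, 5, 6, 10, 11, 12, 13}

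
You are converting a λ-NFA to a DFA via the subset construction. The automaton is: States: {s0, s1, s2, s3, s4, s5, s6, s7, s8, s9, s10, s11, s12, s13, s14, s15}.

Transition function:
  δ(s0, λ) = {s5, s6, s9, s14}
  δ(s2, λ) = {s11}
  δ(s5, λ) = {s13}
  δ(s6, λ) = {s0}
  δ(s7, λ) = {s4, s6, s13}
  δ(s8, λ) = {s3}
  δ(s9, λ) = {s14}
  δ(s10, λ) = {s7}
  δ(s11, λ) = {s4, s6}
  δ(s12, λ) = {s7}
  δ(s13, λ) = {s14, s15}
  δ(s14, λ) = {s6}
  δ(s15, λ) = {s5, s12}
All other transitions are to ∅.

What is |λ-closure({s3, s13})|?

11

Start with {s3, s13}.
From s13 via λ: add s14, s15.
From s14 via λ: add s6.
From s15 via λ: add s5, s12.
From s6 via λ: add s0.
From s12 via λ: add s7.
From s0 via λ: add s9.
From s7 via λ: add s4.
λ-closure = {s0, s3, s4, s5, s6, s7, s9, s12, s13, s14, s15}, which has 11 states.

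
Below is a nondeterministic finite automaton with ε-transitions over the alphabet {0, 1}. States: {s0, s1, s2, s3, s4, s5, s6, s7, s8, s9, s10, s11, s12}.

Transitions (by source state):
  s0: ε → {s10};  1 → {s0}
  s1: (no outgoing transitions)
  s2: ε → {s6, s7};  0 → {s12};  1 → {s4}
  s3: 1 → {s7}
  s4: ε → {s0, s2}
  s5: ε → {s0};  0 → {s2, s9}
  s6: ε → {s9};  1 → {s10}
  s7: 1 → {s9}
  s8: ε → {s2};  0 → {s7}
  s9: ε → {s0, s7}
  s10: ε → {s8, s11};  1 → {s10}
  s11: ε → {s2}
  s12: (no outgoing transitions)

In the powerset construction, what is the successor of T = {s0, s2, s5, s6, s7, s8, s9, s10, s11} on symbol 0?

s2 on 0 → {s12}.
s5 on 0 → {s2, s9}.
s8 on 0 → {s7}.
No 0-transition from s0, s6, s7, s9, s10, s11.
Union after reading 0: {s2, s7, s9, s12}.
Now take the ε-closure:
From s2 via ε: add s6.
From s9 via ε: add s0.
From s0 via ε: add s10.
From s10 via ε: add s8, s11.
No new states can be added; the closed set is {s0, s2, s6, s7, s8, s9, s10, s11, s12}.

{s0, s2, s6, s7, s8, s9, s10, s11, s12}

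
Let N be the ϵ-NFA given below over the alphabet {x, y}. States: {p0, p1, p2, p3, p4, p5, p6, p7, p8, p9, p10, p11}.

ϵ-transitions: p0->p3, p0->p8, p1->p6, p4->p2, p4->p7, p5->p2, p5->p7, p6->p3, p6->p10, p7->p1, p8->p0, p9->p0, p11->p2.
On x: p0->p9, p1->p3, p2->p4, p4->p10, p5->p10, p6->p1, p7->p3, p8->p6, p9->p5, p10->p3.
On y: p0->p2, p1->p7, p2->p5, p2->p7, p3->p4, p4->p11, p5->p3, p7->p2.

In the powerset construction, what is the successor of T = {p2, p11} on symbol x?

p2 on x → {p4}.
No x-transition from p11.
Union after reading x: {p4}.
Now take the ϵ-closure:
From p4 via ϵ: add p2, p7.
From p7 via ϵ: add p1.
From p1 via ϵ: add p6.
From p6 via ϵ: add p3, p10.
No new states can be added; the closed set is {p1, p2, p3, p4, p6, p7, p10}.

{p1, p2, p3, p4, p6, p7, p10}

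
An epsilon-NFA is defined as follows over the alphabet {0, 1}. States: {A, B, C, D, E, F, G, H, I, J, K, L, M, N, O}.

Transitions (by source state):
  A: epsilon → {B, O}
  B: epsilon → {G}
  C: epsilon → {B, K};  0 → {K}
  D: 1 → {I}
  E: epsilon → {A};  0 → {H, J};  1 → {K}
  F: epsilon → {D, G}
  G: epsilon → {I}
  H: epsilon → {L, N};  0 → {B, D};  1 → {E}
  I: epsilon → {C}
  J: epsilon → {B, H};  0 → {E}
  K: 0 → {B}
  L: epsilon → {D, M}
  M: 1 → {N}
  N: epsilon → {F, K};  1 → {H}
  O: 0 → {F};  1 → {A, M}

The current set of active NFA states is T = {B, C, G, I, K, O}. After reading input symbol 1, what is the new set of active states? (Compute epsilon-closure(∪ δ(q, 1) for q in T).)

O on 1 → {A, M}.
No 1-transition from B, C, G, I, K.
Union after reading 1: {A, M}.
Now take the epsilon-closure:
From A via epsilon: add B, O.
From B via epsilon: add G.
From G via epsilon: add I.
From I via epsilon: add C.
From C via epsilon: add K.
No new states can be added; the closed set is {A, B, C, G, I, K, M, O}.

{A, B, C, G, I, K, M, O}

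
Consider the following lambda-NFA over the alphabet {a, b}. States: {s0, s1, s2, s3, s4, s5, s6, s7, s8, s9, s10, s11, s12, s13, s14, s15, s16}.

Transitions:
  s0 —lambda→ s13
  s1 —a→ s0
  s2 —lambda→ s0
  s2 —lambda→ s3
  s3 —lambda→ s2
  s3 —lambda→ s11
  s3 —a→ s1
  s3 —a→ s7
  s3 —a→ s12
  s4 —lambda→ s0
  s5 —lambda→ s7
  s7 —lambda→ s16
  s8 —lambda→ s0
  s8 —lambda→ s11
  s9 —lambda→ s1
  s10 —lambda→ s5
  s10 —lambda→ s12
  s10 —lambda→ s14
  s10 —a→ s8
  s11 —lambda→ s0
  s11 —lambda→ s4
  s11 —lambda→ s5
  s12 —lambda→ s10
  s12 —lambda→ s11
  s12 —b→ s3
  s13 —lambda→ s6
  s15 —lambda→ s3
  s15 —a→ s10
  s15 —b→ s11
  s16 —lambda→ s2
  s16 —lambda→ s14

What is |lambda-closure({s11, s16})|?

Start with {s11, s16}.
From s11 via lambda: add s0, s4, s5.
From s16 via lambda: add s2, s14.
From s0 via lambda: add s13.
From s2 via lambda: add s3.
From s5 via lambda: add s7.
From s13 via lambda: add s6.
lambda-closure = {s0, s2, s3, s4, s5, s6, s7, s11, s13, s14, s16}, which has 11 states.

11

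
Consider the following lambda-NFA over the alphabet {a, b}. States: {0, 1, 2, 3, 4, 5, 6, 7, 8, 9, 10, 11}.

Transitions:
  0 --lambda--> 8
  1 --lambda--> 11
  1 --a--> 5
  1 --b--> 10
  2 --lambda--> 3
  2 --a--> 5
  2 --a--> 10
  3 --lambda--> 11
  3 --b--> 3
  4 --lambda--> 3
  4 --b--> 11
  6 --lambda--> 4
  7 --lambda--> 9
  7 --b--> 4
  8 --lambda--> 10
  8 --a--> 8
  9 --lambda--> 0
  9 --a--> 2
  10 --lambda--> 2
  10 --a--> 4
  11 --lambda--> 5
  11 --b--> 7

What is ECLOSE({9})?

Start with {9}.
From 9 via lambda: add 0.
From 0 via lambda: add 8.
From 8 via lambda: add 10.
From 10 via lambda: add 2.
From 2 via lambda: add 3.
From 3 via lambda: add 11.
From 11 via lambda: add 5.
No new states can be added; the closed set is {0, 2, 3, 5, 8, 9, 10, 11}.

{0, 2, 3, 5, 8, 9, 10, 11}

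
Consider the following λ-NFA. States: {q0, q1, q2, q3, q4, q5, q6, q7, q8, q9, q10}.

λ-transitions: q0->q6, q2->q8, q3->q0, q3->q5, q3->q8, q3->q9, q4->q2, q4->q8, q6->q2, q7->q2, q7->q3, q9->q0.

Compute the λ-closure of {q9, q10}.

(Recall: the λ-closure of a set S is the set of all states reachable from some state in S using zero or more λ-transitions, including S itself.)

{q0, q2, q6, q8, q9, q10}

Start with {q9, q10}.
From q9 via λ: add q0.
From q0 via λ: add q6.
From q6 via λ: add q2.
From q2 via λ: add q8.
No new states can be added; the closed set is {q0, q2, q6, q8, q9, q10}.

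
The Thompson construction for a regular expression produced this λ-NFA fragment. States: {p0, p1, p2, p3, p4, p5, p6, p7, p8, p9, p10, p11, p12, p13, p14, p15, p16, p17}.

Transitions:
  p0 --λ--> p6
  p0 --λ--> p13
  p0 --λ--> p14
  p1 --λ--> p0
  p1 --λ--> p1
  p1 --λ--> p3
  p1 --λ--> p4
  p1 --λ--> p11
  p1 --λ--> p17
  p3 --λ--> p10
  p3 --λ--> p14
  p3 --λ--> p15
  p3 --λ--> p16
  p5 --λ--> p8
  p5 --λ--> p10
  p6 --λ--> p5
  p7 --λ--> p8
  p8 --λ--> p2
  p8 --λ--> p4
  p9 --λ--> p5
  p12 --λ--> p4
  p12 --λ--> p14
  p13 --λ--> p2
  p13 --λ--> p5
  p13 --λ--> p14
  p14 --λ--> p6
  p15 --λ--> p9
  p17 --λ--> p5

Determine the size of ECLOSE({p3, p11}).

12

Start with {p3, p11}.
From p3 via λ: add p10, p14, p15, p16.
From p14 via λ: add p6.
From p15 via λ: add p9.
From p6 via λ: add p5.
From p5 via λ: add p8.
From p8 via λ: add p2, p4.
λ-closure = {p2, p3, p4, p5, p6, p8, p9, p10, p11, p14, p15, p16}, which has 12 states.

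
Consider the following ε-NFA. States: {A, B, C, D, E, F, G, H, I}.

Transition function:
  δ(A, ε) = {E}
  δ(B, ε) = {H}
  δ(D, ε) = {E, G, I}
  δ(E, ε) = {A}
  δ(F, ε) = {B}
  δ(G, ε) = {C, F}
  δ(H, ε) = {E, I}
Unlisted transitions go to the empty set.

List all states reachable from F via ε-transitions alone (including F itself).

{A, B, E, F, H, I}

Start with {F}.
From F via ε: add B.
From B via ε: add H.
From H via ε: add E, I.
From E via ε: add A.
No new states can be added; the closed set is {A, B, E, F, H, I}.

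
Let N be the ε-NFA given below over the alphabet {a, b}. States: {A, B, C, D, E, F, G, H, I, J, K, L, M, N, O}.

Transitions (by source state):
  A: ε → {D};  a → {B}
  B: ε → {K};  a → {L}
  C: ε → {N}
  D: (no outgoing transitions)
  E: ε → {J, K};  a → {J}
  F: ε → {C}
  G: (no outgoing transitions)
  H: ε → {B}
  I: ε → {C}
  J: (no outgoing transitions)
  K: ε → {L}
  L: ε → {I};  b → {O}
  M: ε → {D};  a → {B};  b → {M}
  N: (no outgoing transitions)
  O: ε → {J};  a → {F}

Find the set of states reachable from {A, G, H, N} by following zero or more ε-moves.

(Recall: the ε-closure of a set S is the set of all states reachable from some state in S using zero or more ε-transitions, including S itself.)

Start with {A, G, H, N}.
From A via ε: add D.
From H via ε: add B.
From B via ε: add K.
From K via ε: add L.
From L via ε: add I.
From I via ε: add C.
No new states can be added; the closed set is {A, B, C, D, G, H, I, K, L, N}.

{A, B, C, D, G, H, I, K, L, N}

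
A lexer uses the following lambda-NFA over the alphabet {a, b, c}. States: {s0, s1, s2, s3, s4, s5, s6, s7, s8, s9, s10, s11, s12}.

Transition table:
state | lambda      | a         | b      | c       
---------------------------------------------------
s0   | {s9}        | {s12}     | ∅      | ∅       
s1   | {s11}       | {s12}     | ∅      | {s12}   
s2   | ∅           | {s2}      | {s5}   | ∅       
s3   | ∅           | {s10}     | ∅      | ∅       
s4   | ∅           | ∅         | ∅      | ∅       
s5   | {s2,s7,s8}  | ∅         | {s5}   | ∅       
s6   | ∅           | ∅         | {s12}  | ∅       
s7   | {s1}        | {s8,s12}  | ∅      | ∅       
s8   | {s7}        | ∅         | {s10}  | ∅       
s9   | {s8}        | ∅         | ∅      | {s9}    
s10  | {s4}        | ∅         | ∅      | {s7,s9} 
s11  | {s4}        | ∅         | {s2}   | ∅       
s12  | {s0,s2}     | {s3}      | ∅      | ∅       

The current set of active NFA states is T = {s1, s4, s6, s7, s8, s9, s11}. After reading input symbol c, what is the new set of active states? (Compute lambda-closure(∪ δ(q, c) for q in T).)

s1 on c → {s12}.
s9 on c → {s9}.
No c-transition from s4, s6, s7, s8, s11.
Union after reading c: {s9, s12}.
Now take the lambda-closure:
From s9 via lambda: add s8.
From s12 via lambda: add s0, s2.
From s8 via lambda: add s7.
From s7 via lambda: add s1.
From s1 via lambda: add s11.
From s11 via lambda: add s4.
No new states can be added; the closed set is {s0, s1, s2, s4, s7, s8, s9, s11, s12}.

{s0, s1, s2, s4, s7, s8, s9, s11, s12}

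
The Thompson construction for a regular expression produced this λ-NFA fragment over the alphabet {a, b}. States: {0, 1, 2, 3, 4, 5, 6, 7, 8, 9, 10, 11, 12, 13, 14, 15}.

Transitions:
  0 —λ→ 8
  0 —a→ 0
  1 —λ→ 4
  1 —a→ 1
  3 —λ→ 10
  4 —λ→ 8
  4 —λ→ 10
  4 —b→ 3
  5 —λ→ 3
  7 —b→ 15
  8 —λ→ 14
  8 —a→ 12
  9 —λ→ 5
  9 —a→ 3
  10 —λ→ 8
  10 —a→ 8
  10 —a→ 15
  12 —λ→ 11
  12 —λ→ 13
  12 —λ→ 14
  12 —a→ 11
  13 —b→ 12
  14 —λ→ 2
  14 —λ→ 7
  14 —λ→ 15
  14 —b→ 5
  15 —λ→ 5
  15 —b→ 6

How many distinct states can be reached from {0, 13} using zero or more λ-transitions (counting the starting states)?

10

Start with {0, 13}.
From 0 via λ: add 8.
From 8 via λ: add 14.
From 14 via λ: add 2, 7, 15.
From 15 via λ: add 5.
From 5 via λ: add 3.
From 3 via λ: add 10.
λ-closure = {0, 2, 3, 5, 7, 8, 10, 13, 14, 15}, which has 10 states.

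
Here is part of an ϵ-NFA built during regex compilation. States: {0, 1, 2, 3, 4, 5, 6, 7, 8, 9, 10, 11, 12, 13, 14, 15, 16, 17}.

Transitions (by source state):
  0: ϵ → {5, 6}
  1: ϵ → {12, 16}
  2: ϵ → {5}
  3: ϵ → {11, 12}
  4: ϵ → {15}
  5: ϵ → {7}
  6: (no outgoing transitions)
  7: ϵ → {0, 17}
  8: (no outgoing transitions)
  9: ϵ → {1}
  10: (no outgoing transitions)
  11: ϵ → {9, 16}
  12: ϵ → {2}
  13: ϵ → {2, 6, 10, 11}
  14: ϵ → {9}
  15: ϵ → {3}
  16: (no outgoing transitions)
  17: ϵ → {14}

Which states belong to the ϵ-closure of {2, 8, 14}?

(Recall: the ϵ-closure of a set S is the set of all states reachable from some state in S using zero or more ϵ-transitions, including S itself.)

Start with {2, 8, 14}.
From 2 via ϵ: add 5.
From 14 via ϵ: add 9.
From 5 via ϵ: add 7.
From 9 via ϵ: add 1.
From 1 via ϵ: add 12, 16.
From 7 via ϵ: add 0, 17.
From 0 via ϵ: add 6.
No new states can be added; the closed set is {0, 1, 2, 5, 6, 7, 8, 9, 12, 14, 16, 17}.

{0, 1, 2, 5, 6, 7, 8, 9, 12, 14, 16, 17}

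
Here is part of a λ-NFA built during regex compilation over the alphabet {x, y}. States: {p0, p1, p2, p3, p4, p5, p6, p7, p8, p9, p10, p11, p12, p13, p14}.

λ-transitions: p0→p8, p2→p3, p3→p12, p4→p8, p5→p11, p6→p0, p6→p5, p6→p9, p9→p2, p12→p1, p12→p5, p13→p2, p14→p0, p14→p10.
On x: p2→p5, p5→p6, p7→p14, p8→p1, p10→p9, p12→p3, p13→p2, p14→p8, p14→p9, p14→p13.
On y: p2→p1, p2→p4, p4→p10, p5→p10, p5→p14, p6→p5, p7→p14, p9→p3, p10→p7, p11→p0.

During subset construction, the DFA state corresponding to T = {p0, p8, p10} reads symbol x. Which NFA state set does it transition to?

p8 on x → {p1}.
p10 on x → {p9}.
No x-transition from p0.
Union after reading x: {p1, p9}.
Now take the λ-closure:
From p9 via λ: add p2.
From p2 via λ: add p3.
From p3 via λ: add p12.
From p12 via λ: add p5.
From p5 via λ: add p11.
No new states can be added; the closed set is {p1, p2, p3, p5, p9, p11, p12}.

{p1, p2, p3, p5, p9, p11, p12}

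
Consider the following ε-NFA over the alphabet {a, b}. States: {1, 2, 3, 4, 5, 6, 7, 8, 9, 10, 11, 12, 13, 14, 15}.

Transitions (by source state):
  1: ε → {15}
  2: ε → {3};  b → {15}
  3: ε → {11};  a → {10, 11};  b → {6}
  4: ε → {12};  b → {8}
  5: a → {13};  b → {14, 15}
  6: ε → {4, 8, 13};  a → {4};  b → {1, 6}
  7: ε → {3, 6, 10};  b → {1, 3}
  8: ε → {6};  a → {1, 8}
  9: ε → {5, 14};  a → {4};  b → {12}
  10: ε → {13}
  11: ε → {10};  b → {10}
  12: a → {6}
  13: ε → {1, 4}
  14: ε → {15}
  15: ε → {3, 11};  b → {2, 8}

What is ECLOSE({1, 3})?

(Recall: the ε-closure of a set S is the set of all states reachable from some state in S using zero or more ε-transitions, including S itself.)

{1, 3, 4, 10, 11, 12, 13, 15}

Start with {1, 3}.
From 1 via ε: add 15.
From 3 via ε: add 11.
From 11 via ε: add 10.
From 10 via ε: add 13.
From 13 via ε: add 4.
From 4 via ε: add 12.
No new states can be added; the closed set is {1, 3, 4, 10, 11, 12, 13, 15}.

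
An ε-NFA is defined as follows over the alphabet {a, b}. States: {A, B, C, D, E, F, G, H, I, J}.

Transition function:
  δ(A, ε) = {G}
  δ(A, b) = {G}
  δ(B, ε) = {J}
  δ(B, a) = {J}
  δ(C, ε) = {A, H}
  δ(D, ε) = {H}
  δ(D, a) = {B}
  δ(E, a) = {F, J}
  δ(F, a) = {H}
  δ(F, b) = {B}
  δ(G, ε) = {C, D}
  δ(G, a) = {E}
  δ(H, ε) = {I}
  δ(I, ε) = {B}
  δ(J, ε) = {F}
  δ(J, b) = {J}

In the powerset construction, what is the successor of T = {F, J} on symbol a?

F on a → {H}.
No a-transition from J.
Union after reading a: {H}.
Now take the ε-closure:
From H via ε: add I.
From I via ε: add B.
From B via ε: add J.
From J via ε: add F.
No new states can be added; the closed set is {B, F, H, I, J}.

{B, F, H, I, J}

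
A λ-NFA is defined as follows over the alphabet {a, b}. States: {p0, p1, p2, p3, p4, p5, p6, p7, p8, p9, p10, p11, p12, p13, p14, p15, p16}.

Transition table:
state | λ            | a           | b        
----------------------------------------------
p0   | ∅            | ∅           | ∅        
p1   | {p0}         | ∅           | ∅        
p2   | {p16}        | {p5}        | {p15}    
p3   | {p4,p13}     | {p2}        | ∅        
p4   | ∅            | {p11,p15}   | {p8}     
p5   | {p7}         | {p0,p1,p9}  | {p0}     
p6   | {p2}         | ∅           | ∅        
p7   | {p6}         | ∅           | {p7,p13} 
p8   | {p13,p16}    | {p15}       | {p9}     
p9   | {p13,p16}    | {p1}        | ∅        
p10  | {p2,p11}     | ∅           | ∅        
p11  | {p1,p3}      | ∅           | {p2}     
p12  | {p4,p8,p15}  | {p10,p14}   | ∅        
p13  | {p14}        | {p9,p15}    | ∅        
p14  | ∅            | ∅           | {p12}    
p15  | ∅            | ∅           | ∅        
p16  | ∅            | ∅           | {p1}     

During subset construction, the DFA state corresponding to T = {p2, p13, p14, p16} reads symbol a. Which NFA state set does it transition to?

p2 on a → {p5}.
p13 on a → {p9, p15}.
No a-transition from p14, p16.
Union after reading a: {p5, p9, p15}.
Now take the λ-closure:
From p5 via λ: add p7.
From p9 via λ: add p13, p16.
From p7 via λ: add p6.
From p13 via λ: add p14.
From p6 via λ: add p2.
No new states can be added; the closed set is {p2, p5, p6, p7, p9, p13, p14, p15, p16}.

{p2, p5, p6, p7, p9, p13, p14, p15, p16}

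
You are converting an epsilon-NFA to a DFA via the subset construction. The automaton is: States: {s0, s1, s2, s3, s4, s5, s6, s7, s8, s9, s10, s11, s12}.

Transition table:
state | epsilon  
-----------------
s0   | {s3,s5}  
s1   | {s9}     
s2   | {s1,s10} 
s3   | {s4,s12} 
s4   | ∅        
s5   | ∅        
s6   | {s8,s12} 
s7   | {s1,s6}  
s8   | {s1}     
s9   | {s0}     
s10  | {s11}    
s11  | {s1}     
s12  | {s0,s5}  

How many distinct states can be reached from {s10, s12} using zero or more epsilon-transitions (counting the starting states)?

9

Start with {s10, s12}.
From s10 via epsilon: add s11.
From s12 via epsilon: add s0, s5.
From s0 via epsilon: add s3.
From s11 via epsilon: add s1.
From s1 via epsilon: add s9.
From s3 via epsilon: add s4.
epsilon-closure = {s0, s1, s3, s4, s5, s9, s10, s11, s12}, which has 9 states.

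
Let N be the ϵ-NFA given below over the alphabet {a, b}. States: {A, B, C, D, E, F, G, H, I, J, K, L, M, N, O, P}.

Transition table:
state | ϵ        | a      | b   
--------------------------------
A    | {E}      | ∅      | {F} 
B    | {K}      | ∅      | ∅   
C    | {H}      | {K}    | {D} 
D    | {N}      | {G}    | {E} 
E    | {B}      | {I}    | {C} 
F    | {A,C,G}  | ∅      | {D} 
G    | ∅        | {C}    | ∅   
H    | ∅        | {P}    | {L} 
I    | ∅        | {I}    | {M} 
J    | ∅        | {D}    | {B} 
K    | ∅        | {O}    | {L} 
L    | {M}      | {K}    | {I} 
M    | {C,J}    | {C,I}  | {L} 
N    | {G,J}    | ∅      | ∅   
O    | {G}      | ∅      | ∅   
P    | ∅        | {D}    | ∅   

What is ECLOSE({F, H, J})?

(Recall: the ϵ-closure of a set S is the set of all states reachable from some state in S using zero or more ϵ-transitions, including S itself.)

Start with {F, H, J}.
From F via ϵ: add A, C, G.
From A via ϵ: add E.
From E via ϵ: add B.
From B via ϵ: add K.
No new states can be added; the closed set is {A, B, C, E, F, G, H, J, K}.

{A, B, C, E, F, G, H, J, K}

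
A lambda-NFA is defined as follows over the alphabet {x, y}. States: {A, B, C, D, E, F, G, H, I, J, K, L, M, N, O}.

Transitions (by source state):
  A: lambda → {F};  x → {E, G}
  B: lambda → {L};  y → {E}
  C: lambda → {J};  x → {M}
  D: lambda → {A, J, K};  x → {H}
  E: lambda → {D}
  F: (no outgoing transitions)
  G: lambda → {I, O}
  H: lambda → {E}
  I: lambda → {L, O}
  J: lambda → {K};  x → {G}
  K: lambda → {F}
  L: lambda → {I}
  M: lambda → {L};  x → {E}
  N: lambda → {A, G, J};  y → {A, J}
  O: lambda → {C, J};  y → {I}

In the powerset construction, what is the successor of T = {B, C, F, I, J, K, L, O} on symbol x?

{C, F, G, I, J, K, L, M, O}

C on x → {M}.
J on x → {G}.
No x-transition from B, F, I, K, L, O.
Union after reading x: {G, M}.
Now take the lambda-closure:
From G via lambda: add I, O.
From M via lambda: add L.
From O via lambda: add C, J.
From J via lambda: add K.
From K via lambda: add F.
No new states can be added; the closed set is {C, F, G, I, J, K, L, M, O}.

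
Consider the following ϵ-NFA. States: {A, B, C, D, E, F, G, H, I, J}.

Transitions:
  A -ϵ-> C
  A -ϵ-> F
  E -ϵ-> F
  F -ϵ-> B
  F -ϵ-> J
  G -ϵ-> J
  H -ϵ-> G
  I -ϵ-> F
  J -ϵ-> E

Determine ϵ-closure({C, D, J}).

Start with {C, D, J}.
From J via ϵ: add E.
From E via ϵ: add F.
From F via ϵ: add B.
No new states can be added; the closed set is {B, C, D, E, F, J}.

{B, C, D, E, F, J}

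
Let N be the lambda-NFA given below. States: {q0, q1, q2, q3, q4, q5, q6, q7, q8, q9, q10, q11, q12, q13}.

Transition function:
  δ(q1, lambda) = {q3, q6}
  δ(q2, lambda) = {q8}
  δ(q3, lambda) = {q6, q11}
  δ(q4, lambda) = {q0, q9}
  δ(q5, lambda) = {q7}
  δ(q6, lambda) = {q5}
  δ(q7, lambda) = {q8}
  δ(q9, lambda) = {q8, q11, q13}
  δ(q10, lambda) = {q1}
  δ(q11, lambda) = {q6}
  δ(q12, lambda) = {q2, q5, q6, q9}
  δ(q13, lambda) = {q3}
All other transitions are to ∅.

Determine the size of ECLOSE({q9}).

Start with {q9}.
From q9 via lambda: add q8, q11, q13.
From q11 via lambda: add q6.
From q13 via lambda: add q3.
From q6 via lambda: add q5.
From q5 via lambda: add q7.
lambda-closure = {q3, q5, q6, q7, q8, q9, q11, q13}, which has 8 states.

8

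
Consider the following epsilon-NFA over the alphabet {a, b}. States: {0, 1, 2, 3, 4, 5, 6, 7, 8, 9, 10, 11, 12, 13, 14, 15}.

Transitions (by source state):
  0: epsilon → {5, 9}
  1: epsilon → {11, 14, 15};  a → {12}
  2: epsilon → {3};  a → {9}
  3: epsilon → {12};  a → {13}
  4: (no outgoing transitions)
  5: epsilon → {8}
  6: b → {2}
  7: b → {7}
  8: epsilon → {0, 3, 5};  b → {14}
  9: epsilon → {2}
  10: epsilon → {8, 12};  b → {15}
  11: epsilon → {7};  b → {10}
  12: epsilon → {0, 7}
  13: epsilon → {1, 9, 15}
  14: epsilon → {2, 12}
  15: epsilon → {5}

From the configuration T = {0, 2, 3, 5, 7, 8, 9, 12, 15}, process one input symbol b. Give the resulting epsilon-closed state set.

{0, 2, 3, 5, 7, 8, 9, 12, 14}

7 on b → {7}.
8 on b → {14}.
No b-transition from 0, 2, 3, 5, 9, 12, 15.
Union after reading b: {7, 14}.
Now take the epsilon-closure:
From 14 via epsilon: add 2, 12.
From 2 via epsilon: add 3.
From 12 via epsilon: add 0.
From 0 via epsilon: add 5, 9.
From 5 via epsilon: add 8.
No new states can be added; the closed set is {0, 2, 3, 5, 7, 8, 9, 12, 14}.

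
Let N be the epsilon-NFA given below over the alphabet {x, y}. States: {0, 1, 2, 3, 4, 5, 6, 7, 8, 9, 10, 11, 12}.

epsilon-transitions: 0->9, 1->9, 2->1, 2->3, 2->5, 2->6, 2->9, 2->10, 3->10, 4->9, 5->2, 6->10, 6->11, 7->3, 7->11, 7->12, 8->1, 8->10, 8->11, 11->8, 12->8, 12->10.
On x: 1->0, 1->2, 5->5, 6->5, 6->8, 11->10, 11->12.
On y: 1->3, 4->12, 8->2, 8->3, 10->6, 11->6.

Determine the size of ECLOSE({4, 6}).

7

Start with {4, 6}.
From 4 via epsilon: add 9.
From 6 via epsilon: add 10, 11.
From 11 via epsilon: add 8.
From 8 via epsilon: add 1.
epsilon-closure = {1, 4, 6, 8, 9, 10, 11}, which has 7 states.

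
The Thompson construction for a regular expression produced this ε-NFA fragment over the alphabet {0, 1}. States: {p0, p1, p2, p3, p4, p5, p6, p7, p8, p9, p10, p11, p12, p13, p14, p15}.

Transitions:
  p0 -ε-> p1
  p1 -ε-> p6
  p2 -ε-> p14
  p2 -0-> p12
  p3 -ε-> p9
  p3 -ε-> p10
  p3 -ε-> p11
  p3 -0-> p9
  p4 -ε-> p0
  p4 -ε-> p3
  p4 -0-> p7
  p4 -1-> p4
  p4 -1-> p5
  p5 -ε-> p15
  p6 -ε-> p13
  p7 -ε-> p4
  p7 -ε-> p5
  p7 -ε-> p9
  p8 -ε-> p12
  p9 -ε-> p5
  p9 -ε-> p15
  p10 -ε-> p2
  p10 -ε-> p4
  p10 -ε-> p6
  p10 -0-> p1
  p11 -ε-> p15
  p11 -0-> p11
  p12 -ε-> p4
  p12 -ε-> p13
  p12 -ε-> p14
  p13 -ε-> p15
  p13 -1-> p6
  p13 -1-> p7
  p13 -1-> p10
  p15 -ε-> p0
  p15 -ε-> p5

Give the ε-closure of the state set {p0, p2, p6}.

{p0, p1, p2, p5, p6, p13, p14, p15}

Start with {p0, p2, p6}.
From p0 via ε: add p1.
From p2 via ε: add p14.
From p6 via ε: add p13.
From p13 via ε: add p15.
From p15 via ε: add p5.
No new states can be added; the closed set is {p0, p1, p2, p5, p6, p13, p14, p15}.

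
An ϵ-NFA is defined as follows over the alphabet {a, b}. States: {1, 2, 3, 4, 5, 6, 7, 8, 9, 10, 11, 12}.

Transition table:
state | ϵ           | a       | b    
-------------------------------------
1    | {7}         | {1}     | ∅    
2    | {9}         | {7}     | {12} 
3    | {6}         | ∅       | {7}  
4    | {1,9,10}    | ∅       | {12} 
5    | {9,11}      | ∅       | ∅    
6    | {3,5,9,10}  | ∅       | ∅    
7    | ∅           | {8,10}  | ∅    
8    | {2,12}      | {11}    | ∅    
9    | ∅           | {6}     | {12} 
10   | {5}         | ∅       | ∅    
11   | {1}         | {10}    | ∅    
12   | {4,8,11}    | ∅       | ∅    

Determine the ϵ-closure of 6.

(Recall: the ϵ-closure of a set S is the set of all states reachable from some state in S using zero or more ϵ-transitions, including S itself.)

Start with {6}.
From 6 via ϵ: add 3, 5, 9, 10.
From 5 via ϵ: add 11.
From 11 via ϵ: add 1.
From 1 via ϵ: add 7.
No new states can be added; the closed set is {1, 3, 5, 6, 7, 9, 10, 11}.

{1, 3, 5, 6, 7, 9, 10, 11}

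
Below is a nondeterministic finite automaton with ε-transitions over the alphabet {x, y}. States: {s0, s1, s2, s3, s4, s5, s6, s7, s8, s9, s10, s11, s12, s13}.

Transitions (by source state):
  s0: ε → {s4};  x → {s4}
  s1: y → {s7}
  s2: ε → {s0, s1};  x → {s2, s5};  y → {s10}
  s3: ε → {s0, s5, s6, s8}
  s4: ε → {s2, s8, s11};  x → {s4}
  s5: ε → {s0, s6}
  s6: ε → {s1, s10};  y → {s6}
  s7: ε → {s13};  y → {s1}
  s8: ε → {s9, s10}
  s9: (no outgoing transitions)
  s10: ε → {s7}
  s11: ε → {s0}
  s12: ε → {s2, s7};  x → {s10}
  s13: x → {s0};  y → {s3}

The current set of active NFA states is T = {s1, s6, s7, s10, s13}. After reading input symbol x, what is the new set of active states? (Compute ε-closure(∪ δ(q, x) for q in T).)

{s0, s1, s2, s4, s7, s8, s9, s10, s11, s13}

s13 on x → {s0}.
No x-transition from s1, s6, s7, s10.
Union after reading x: {s0}.
Now take the ε-closure:
From s0 via ε: add s4.
From s4 via ε: add s2, s8, s11.
From s2 via ε: add s1.
From s8 via ε: add s9, s10.
From s10 via ε: add s7.
From s7 via ε: add s13.
No new states can be added; the closed set is {s0, s1, s2, s4, s7, s8, s9, s10, s11, s13}.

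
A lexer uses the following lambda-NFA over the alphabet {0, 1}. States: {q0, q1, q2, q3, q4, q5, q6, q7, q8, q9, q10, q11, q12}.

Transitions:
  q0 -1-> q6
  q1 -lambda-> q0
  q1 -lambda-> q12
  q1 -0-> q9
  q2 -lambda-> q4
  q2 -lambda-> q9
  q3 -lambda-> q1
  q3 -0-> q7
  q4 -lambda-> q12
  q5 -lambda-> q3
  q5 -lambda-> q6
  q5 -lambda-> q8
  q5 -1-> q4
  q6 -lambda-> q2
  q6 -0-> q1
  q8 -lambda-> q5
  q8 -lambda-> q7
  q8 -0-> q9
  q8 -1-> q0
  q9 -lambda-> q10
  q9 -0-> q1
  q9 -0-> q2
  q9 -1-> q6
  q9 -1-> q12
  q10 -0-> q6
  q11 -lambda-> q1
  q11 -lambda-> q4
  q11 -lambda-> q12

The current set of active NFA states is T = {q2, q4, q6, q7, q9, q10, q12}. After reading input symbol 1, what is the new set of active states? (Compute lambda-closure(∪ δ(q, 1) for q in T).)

q9 on 1 → {q6, q12}.
No 1-transition from q2, q4, q6, q7, q10, q12.
Union after reading 1: {q6, q12}.
Now take the lambda-closure:
From q6 via lambda: add q2.
From q2 via lambda: add q4, q9.
From q9 via lambda: add q10.
No new states can be added; the closed set is {q2, q4, q6, q9, q10, q12}.

{q2, q4, q6, q9, q10, q12}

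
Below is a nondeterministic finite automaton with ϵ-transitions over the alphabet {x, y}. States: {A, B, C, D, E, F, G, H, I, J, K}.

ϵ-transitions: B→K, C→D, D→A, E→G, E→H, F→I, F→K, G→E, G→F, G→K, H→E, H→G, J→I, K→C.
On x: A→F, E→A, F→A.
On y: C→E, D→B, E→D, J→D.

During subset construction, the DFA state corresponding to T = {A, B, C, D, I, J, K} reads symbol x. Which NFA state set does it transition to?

{A, C, D, F, I, K}

A on x → {F}.
No x-transition from B, C, D, I, J, K.
Union after reading x: {F}.
Now take the ϵ-closure:
From F via ϵ: add I, K.
From K via ϵ: add C.
From C via ϵ: add D.
From D via ϵ: add A.
No new states can be added; the closed set is {A, C, D, F, I, K}.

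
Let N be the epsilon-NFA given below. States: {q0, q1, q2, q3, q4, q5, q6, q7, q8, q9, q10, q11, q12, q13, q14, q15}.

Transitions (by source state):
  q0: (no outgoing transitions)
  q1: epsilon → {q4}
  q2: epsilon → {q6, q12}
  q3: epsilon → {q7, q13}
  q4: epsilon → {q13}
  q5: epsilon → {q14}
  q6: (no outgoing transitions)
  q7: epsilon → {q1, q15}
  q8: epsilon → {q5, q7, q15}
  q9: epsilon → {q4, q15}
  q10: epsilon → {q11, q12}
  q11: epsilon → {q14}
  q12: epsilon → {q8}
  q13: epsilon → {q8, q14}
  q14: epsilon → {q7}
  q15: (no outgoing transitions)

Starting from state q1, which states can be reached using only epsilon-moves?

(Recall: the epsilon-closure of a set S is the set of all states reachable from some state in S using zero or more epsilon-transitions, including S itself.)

Start with {q1}.
From q1 via epsilon: add q4.
From q4 via epsilon: add q13.
From q13 via epsilon: add q8, q14.
From q8 via epsilon: add q5, q7, q15.
No new states can be added; the closed set is {q1, q4, q5, q7, q8, q13, q14, q15}.

{q1, q4, q5, q7, q8, q13, q14, q15}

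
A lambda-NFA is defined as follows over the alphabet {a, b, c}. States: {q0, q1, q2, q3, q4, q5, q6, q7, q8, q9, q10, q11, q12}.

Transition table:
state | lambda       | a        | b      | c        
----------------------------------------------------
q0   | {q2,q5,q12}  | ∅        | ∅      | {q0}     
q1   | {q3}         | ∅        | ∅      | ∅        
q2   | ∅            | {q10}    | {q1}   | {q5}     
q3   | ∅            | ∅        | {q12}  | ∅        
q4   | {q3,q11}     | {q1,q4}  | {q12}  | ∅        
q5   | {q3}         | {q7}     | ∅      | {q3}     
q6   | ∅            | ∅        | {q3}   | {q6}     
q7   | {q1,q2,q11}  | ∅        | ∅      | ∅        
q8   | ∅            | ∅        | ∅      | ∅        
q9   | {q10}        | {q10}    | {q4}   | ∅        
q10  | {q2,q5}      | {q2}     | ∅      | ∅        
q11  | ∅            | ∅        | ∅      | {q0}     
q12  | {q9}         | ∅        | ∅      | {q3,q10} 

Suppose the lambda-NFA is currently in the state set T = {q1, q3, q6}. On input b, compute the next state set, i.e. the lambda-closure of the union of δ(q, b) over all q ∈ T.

q3 on b → {q12}.
q6 on b → {q3}.
No b-transition from q1.
Union after reading b: {q3, q12}.
Now take the lambda-closure:
From q12 via lambda: add q9.
From q9 via lambda: add q10.
From q10 via lambda: add q2, q5.
No new states can be added; the closed set is {q2, q3, q5, q9, q10, q12}.

{q2, q3, q5, q9, q10, q12}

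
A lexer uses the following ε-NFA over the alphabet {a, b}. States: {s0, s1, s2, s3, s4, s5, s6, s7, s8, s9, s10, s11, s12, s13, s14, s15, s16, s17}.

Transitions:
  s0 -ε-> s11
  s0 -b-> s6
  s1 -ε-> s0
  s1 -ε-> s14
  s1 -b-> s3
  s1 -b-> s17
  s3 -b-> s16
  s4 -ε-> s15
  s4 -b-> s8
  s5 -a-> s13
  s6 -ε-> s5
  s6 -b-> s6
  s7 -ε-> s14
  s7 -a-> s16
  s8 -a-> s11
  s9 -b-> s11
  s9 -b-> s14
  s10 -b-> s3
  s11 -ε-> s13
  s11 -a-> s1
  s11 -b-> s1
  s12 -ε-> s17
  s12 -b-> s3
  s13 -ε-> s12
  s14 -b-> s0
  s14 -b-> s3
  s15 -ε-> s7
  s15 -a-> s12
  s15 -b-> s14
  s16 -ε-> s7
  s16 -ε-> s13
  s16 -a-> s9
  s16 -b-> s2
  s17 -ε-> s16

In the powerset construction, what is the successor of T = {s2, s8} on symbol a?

{s7, s11, s12, s13, s14, s16, s17}

s8 on a → {s11}.
No a-transition from s2.
Union after reading a: {s11}.
Now take the ε-closure:
From s11 via ε: add s13.
From s13 via ε: add s12.
From s12 via ε: add s17.
From s17 via ε: add s16.
From s16 via ε: add s7.
From s7 via ε: add s14.
No new states can be added; the closed set is {s7, s11, s12, s13, s14, s16, s17}.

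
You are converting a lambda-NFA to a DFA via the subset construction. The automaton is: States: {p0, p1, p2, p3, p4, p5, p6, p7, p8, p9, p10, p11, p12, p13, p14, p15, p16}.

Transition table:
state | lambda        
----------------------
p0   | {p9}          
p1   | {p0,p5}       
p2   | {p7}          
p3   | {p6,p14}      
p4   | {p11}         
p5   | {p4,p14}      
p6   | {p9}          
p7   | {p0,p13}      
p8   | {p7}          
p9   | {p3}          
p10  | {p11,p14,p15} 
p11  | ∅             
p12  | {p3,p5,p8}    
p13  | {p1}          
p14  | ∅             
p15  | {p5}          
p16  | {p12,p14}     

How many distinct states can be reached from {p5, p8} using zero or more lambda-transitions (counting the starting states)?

Start with {p5, p8}.
From p5 via lambda: add p4, p14.
From p8 via lambda: add p7.
From p4 via lambda: add p11.
From p7 via lambda: add p0, p13.
From p0 via lambda: add p9.
From p13 via lambda: add p1.
From p9 via lambda: add p3.
From p3 via lambda: add p6.
lambda-closure = {p0, p1, p3, p4, p5, p6, p7, p8, p9, p11, p13, p14}, which has 12 states.

12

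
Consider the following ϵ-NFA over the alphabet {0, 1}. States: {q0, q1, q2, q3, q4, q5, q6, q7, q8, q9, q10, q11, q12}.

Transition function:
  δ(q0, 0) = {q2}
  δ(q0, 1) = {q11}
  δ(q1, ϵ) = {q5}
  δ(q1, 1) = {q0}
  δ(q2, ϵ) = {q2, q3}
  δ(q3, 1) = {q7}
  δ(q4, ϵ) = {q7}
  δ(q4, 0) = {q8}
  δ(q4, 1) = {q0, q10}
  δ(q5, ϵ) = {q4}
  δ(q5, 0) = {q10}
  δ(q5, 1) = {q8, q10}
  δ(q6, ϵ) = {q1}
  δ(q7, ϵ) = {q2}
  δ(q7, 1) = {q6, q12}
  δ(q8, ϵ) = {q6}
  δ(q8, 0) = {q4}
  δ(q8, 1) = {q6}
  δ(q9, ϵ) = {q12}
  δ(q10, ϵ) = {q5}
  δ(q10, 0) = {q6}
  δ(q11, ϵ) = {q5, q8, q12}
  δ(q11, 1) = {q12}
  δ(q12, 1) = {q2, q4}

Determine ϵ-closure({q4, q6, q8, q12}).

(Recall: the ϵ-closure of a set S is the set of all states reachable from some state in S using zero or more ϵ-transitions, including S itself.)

{q1, q2, q3, q4, q5, q6, q7, q8, q12}

Start with {q4, q6, q8, q12}.
From q4 via ϵ: add q7.
From q6 via ϵ: add q1.
From q1 via ϵ: add q5.
From q7 via ϵ: add q2.
From q2 via ϵ: add q3.
No new states can be added; the closed set is {q1, q2, q3, q4, q5, q6, q7, q8, q12}.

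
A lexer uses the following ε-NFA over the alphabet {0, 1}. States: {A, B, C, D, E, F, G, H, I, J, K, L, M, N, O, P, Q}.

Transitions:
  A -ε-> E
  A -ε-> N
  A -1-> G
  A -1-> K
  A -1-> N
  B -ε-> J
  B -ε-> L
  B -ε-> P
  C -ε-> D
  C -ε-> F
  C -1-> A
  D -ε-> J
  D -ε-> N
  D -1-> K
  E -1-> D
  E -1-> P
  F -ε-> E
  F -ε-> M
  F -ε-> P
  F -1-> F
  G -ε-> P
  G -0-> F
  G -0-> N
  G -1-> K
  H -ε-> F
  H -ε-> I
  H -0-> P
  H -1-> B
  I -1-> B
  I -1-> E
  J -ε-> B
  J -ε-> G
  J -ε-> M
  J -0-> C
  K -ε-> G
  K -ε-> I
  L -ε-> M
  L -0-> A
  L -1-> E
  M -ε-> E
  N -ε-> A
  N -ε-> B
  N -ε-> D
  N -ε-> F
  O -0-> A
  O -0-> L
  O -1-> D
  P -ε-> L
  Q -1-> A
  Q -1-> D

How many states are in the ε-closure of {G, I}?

6

Start with {G, I}.
From G via ε: add P.
From P via ε: add L.
From L via ε: add M.
From M via ε: add E.
ε-closure = {E, G, I, L, M, P}, which has 6 states.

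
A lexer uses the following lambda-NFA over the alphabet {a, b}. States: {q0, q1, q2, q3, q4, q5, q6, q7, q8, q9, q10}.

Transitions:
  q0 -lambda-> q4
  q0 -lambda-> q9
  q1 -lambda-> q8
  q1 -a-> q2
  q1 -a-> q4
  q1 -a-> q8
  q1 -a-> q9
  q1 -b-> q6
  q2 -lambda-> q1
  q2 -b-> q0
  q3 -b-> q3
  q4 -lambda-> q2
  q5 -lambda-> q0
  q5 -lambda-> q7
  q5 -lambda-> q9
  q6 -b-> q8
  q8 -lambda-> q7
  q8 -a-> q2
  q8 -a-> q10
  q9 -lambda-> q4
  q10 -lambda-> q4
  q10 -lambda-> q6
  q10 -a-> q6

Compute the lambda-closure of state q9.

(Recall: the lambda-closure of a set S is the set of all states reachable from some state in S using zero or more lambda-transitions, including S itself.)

Start with {q9}.
From q9 via lambda: add q4.
From q4 via lambda: add q2.
From q2 via lambda: add q1.
From q1 via lambda: add q8.
From q8 via lambda: add q7.
No new states can be added; the closed set is {q1, q2, q4, q7, q8, q9}.

{q1, q2, q4, q7, q8, q9}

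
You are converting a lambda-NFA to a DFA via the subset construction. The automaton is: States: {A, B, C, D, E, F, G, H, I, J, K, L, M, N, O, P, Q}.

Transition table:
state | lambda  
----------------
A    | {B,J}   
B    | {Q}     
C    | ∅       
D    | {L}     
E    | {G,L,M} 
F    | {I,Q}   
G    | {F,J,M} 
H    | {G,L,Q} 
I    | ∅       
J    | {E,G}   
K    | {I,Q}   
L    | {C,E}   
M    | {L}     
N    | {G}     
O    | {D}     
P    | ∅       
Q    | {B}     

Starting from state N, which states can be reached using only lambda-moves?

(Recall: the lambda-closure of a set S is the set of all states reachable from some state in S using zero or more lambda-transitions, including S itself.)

{B, C, E, F, G, I, J, L, M, N, Q}

Start with {N}.
From N via lambda: add G.
From G via lambda: add F, J, M.
From F via lambda: add I, Q.
From J via lambda: add E.
From M via lambda: add L.
From L via lambda: add C.
From Q via lambda: add B.
No new states can be added; the closed set is {B, C, E, F, G, I, J, L, M, N, Q}.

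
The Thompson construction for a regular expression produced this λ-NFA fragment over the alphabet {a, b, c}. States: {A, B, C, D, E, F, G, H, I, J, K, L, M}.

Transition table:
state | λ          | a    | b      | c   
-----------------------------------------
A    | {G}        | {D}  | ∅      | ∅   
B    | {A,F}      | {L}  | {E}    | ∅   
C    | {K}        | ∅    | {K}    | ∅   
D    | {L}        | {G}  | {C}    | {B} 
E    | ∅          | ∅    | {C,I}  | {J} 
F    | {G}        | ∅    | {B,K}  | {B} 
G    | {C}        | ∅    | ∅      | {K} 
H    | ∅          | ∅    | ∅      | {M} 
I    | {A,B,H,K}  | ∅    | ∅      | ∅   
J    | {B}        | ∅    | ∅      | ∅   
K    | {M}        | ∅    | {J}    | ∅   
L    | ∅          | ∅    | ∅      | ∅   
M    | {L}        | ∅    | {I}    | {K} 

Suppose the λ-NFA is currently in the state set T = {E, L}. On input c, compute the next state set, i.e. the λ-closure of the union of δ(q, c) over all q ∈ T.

E on c → {J}.
No c-transition from L.
Union after reading c: {J}.
Now take the λ-closure:
From J via λ: add B.
From B via λ: add A, F.
From A via λ: add G.
From G via λ: add C.
From C via λ: add K.
From K via λ: add M.
From M via λ: add L.
No new states can be added; the closed set is {A, B, C, F, G, J, K, L, M}.

{A, B, C, F, G, J, K, L, M}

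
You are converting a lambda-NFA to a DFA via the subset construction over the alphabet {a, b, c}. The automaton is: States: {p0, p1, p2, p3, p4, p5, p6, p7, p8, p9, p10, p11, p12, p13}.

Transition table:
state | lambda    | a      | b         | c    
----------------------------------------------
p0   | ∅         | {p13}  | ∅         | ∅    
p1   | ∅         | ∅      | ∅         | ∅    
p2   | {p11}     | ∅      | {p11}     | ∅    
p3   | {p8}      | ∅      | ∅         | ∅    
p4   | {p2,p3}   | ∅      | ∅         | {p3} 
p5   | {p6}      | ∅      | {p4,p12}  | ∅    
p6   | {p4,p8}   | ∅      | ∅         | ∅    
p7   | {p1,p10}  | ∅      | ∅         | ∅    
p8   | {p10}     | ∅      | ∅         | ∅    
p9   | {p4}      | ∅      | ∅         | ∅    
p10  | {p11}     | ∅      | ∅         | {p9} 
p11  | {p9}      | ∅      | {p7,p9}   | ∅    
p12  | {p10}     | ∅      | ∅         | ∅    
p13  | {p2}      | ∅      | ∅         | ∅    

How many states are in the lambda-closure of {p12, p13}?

9

Start with {p12, p13}.
From p12 via lambda: add p10.
From p13 via lambda: add p2.
From p2 via lambda: add p11.
From p11 via lambda: add p9.
From p9 via lambda: add p4.
From p4 via lambda: add p3.
From p3 via lambda: add p8.
lambda-closure = {p2, p3, p4, p8, p9, p10, p11, p12, p13}, which has 9 states.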